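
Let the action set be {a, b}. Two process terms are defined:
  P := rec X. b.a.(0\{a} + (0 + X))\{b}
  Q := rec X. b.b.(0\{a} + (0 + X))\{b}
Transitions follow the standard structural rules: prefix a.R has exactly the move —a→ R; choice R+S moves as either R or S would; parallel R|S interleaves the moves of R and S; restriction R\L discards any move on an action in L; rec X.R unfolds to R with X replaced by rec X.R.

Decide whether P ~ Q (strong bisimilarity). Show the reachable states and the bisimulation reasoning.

P's transition system — 3 states:
  s0 = rec X. b.a.(0\{a} + (0 + X))\{b} :: -b-> s1
  s1 = a.(0\{a} + (0 + (rec X. b.a.(0\{a} + (0 + X))\{b})))\{b} :: -a-> s2
  s2 = (0\{a} + (0 + (rec X. b.a.(0\{a} + (0 + X))\{b})))\{b} :: deadlocked
Q's transition system — 3 states:
  t0 = rec X. b.b.(0\{a} + (0 + X))\{b} :: -b-> t1
  t1 = b.(0\{a} + (0 + (rec X. b.b.(0\{a} + (0 + X))\{b})))\{b} :: -b-> t2
  t2 = (0\{a} + (0 + (rec X. b.b.(0\{a} + (0 + X))\{b})))\{b} :: deadlocked
Bisimilarity quotient blocks:
  B0 = {s0}
  B1 = {s1}
  B2 = {s2, t2}
  B3 = {t0}
  B4 = {t1}
s0 ∈ B0, t0 ∈ B3 → different blocks

not bisimilar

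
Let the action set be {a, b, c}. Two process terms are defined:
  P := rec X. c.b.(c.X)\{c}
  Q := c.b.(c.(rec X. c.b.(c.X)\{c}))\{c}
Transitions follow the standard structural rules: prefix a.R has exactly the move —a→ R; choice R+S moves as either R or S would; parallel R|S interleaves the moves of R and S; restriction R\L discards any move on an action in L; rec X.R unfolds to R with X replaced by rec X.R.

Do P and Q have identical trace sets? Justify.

P's transition system — 3 states:
  p0 = rec X. c.b.(c.X)\{c} :: =c=> p1
  p1 = b.(c.(rec X. c.b.(c.X)\{c}))\{c} :: =b=> p2
  p2 = (c.(rec X. c.b.(c.X)\{c}))\{c} :: stopped
Q's transition system — 3 states:
  q0 = c.b.(c.(rec X. c.b.(c.X)\{c}))\{c} :: =c=> q1
  q1 = b.(c.(rec X. c.b.(c.X)\{c}))\{c} :: =b=> q2
  q2 = (c.(rec X. c.b.(c.X)\{c}))\{c} :: stopped
Bisimilarity quotient blocks:
  B0 = {p0, q0}
  B1 = {p1, q1}
  B2 = {p2, q2}
p0 ∈ B0, q0 ∈ B0 → same block
Bisimilar ⇒ trace-equivalent.

trace-equivalent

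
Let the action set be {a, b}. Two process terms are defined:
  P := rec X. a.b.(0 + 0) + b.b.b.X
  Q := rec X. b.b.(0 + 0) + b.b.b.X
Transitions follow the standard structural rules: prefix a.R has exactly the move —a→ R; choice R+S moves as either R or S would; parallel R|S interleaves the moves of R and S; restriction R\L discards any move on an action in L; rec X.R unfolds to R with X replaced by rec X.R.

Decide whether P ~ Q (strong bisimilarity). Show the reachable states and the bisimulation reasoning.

P ≁ Q

P's transition system — 5 states:
  u0 = rec X. a.b.(0 + 0) + b.b.b.X :: —a→ u1, —b→ u2
  u1 = b.(0 + 0) :: —b→ u3
  u2 = b.b.(rec X. a.b.(0 + 0) + b.b.b.X) :: —b→ u4
  u3 = 0 + 0 :: (no moves)
  u4 = b.(rec X. a.b.(0 + 0) + b.b.b.X) :: —b→ u0
Q's transition system — 5 states:
  v0 = rec X. b.b.(0 + 0) + b.b.b.X :: —b→ v1, —b→ v2
  v1 = b.(0 + 0) :: —b→ v3
  v2 = b.b.(rec X. b.b.(0 + 0) + b.b.b.X) :: —b→ v4
  v3 = 0 + 0 :: (no moves)
  v4 = b.(rec X. b.b.(0 + 0) + b.b.b.X) :: —b→ v0
Coarsest stable partition (strong bisimilarity classes):
  B0 = {u0}
  B1 = {u1, v1}
  B2 = {u3, v3}
  B3 = {u2}
  B4 = {u4}
  B5 = {v0}
  B6 = {v2}
  B7 = {v4}
u0 ∈ B0, v0 ∈ B5 → different blocks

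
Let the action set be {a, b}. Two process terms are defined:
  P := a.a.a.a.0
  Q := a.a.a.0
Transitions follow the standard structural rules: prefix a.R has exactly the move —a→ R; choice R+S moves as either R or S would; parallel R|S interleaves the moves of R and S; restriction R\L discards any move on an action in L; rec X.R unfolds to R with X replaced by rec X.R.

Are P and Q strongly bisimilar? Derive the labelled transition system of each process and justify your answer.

LTS(P): 5 reachable states
  p0 = a.a.a.a.0 | —a→ p1
  p1 = a.a.a.0 | —a→ p2
  p2 = a.a.0 | —a→ p3
  p3 = a.0 | —a→ p4
  p4 = 0 | deadlocked
LTS(Q): 4 reachable states
  q0 = a.a.a.0 | —a→ q1
  q1 = a.a.0 | —a→ q2
  q2 = a.0 | —a→ q3
  q3 = 0 | deadlocked
Partition-refinement fixed point:
  B0 = {p0}
  B1 = {p1, q0}
  B2 = {p2, q1}
  B3 = {p3, q2}
  B4 = {p4, q3}
p0 ∈ B0, q0 ∈ B1 → different blocks

P ≁ Q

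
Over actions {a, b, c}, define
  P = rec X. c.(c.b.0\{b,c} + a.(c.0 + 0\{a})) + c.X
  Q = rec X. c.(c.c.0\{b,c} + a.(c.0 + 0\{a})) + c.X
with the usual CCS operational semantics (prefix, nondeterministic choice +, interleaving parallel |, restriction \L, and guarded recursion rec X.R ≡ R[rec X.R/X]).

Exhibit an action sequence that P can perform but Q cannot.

ccb

Reachable graph of P (6 states):
  u0 = rec X. c.(c.b.0\{b,c} + a.(c.0 + 0\{a})) + c.X | ··c··> u0, ··c··> u1
  u1 = c.b.0\{b,c} + a.(c.0 + 0\{a}) | ··a··> u2, ··c··> u3
  u2 = c.0 + 0\{a} | ··c··> u4
  u3 = b.0\{b,c} | ··b··> u5
  u4 = 0 | ∅
  u5 = 0\{b,c} | ∅
Reachable graph of Q (6 states):
  v0 = rec X. c.(c.c.0\{b,c} + a.(c.0 + 0\{a})) + c.X | ··c··> v0, ··c··> v1
  v1 = c.c.0\{b,c} + a.(c.0 + 0\{a}) | ··a··> v2, ··c··> v3
  v2 = c.0 + 0\{a} | ··c··> v4
  v3 = c.0\{b,c} | ··c··> v5
  v4 = 0 | ∅
  v5 = 0\{b,c} | ∅
Executing ccb from P (initial set {u0}):
  [1] c ⇒ {u0, u1}
  [2] c ⇒ {u0, u1, u3}
  [3] b ⇒ {u5}
  P completes σ.
Executing ccb from Q (initial set {v0}):
  [1] c ⇒ {v0, v1}
  [2] c ⇒ {v0, v1, v3}
  [3] b ⇒ no successor for Q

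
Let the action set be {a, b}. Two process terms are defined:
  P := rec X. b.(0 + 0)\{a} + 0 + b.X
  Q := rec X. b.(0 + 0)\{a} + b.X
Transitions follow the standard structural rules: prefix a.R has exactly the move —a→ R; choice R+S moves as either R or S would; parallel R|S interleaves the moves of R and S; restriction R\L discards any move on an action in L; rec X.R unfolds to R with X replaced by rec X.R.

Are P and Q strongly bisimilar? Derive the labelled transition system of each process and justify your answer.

P's transition system — 2 states:
  s0 = rec X. b.(0 + 0)\{a} + 0 + b.X | --b--▸ s0, --b--▸ s1
  s1 = (0 + 0)\{a} | ∅
Q's transition system — 2 states:
  t0 = rec X. b.(0 + 0)\{a} + b.X | --b--▸ t0, --b--▸ t1
  t1 = (0 + 0)\{a} | ∅
Partition-refinement fixed point:
  B0 = {s0, t0}
  B1 = {s1, t1}
s0 ∈ B0, t0 ∈ B0 → same block

P ~ Q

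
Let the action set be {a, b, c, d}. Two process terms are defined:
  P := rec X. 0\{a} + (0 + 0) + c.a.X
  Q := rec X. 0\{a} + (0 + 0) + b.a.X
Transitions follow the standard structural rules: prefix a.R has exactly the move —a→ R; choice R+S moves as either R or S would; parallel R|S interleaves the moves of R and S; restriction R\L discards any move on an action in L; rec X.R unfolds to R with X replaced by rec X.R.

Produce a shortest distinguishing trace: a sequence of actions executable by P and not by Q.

Reachable graph of P (2 states):
  p0 = rec X. 0\{a} + (0 + 0) + c.a.X ⊢ ··c··> p1
  p1 = a.(rec X. 0\{a} + (0 + 0) + c.a.X) ⊢ ··a··> p0
Reachable graph of Q (2 states):
  q0 = rec X. 0\{a} + (0 + 0) + b.a.X ⊢ ··b··> q1
  q1 = a.(rec X. 0\{a} + (0 + 0) + b.a.X) ⊢ ··a··> q0
Trace ⟨c⟩ through P, begin at {p0}:
  after c @ step 1: {p1}
  — P admits the full trace.
Trace ⟨c⟩ through Q, begin at {q0}:
  after c @ step 1: no successor for Q

c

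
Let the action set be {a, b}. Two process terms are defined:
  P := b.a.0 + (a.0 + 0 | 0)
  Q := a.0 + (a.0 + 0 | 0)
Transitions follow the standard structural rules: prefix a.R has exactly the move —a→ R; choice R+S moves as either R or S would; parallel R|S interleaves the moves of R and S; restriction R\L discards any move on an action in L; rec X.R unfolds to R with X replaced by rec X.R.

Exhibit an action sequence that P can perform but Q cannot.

b

LTS(P): 3 reachable states
  p0 = b.a.0 + (a.0 + 0 | 0) :: —a→ p1, —b→ p2
  p1 = 0 :: ·
  p2 = a.0 :: —a→ p1
LTS(Q): 2 reachable states
  q0 = a.0 + (a.0 + 0 | 0) :: —a→ q1
  q1 = 0 :: ·
Run σ = ⟨b⟩ on P: start {p0}
  step 1 (b): {p2}
  P completes σ.
Run σ = ⟨b⟩ on Q: start {q0}
  step 1 (b): ∅ (Q stuck)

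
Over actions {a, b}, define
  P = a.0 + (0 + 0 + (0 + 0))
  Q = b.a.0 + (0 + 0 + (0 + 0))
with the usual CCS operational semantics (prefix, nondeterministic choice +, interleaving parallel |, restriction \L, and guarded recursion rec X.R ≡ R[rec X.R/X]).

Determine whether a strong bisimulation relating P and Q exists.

not bisimilar

P's transition system — 2 states:
  u0 = a.0 + (0 + 0 + (0 + 0)) → —a→ u1
  u1 = 0 → deadlocked
Q's transition system — 3 states:
  v0 = b.a.0 + (0 + 0 + (0 + 0)) → —b→ v1
  v1 = a.0 → —a→ v2
  v2 = 0 → deadlocked
Partition-refinement fixed point:
  B0 = {u0, v1}
  B1 = {u1, v2}
  B2 = {v0}
u0 ∈ B0, v0 ∈ B2 → different blocks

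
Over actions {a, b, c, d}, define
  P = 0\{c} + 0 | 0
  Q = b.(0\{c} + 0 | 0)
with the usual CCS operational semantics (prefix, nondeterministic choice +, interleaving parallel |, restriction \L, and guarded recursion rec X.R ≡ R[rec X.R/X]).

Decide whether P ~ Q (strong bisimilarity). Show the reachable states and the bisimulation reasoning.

P's transition system — 1 states:
  s0 = 0\{c} + 0 | 0 has moves ∅
Q's transition system — 2 states:
  t0 = b.(0\{c} + 0 | 0) has moves =b=> t1
  t1 = 0\{c} + 0 | 0 has moves ∅
Bisimilarity quotient blocks:
  B0 = {s0, t1}
  B1 = {t0}
s0 ∈ B0, t0 ∈ B1 → different blocks

P ≁ Q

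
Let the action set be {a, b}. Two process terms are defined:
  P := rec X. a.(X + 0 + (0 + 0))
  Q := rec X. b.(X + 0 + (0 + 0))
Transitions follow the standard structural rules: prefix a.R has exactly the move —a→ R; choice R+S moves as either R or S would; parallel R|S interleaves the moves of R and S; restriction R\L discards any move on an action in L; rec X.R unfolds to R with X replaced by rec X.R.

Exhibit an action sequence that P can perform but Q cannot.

LTS(P): 2 reachable states
  u0 = rec X. a.(X + 0 + (0 + 0)) :: ··a··> u1
  u1 = (rec X. a.(X + 0 + (0 + 0))) + 0 + (0 + 0) :: ··a··> u1
LTS(Q): 2 reachable states
  v0 = rec X. b.(X + 0 + (0 + 0)) :: ··b··> v1
  v1 = (rec X. b.(X + 0 + (0 + 0))) + 0 + (0 + 0) :: ··b··> v1
Executing a from P (initial set {u0}):
  [1] a ⇒ {u1}
  — P admits the full trace.
Executing a from Q (initial set {v0}):
  [1] a ⇒ no successor for Q

a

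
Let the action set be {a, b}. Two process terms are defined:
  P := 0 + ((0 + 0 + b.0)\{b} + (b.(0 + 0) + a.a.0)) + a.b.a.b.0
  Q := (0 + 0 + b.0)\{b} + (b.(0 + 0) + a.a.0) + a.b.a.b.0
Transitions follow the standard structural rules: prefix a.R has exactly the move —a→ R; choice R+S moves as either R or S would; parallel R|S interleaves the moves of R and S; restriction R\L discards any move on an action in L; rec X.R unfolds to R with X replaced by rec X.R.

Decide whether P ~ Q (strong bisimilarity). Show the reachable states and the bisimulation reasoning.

Reachable graph of P (7 states):
  p0 = 0 + ((0 + 0 + b.0)\{b} + (b.(0 + 0) + a.a.0)) + a.b.a.b.0 :: ··a··> p1, ··a··> p2, ··b··> p3
  p1 = a.0 :: ··a··> p4
  p2 = b.a.b.0 :: ··b··> p5
  p3 = 0 + 0 :: ·
  p4 = 0 :: ·
  p5 = a.b.0 :: ··a··> p6
  p6 = b.0 :: ··b··> p4
Reachable graph of Q (7 states):
  q0 = (0 + 0 + b.0)\{b} + (b.(0 + 0) + a.a.0) + a.b.a.b.0 :: ··a··> q1, ··a··> q2, ··b··> q3
  q1 = a.0 :: ··a··> q4
  q2 = b.a.b.0 :: ··b··> q5
  q3 = 0 + 0 :: ·
  q4 = 0 :: ·
  q5 = a.b.0 :: ··a··> q6
  q6 = b.0 :: ··b··> q4
Bisimilarity quotient blocks:
  B0 = {p0, q0}
  B1 = {p2, q2}
  B2 = {p5, q5}
  B3 = {p6, q6}
  B4 = {p3, p4, q3, q4}
  B5 = {p1, q1}
p0 ∈ B0, q0 ∈ B0 → same block

YES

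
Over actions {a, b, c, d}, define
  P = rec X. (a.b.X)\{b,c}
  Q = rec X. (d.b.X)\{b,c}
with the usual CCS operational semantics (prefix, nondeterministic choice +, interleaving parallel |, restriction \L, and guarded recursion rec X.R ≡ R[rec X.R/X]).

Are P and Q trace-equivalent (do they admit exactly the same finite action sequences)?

P's transition system — 2 states:
  u0 = rec X. (a.b.X)\{b,c} | —a→ u1
  u1 = (b.(rec X. (a.b.X)\{b,c}))\{b,c} | ·
Q's transition system — 2 states:
  v0 = rec X. (d.b.X)\{b,c} | —d→ v1
  v1 = (b.(rec X. (d.b.X)\{b,c}))\{b,c} | ·
Trace ⟨a⟩ through P, begin at {u0}:
  after a @ step 1: {u1}
  P completes σ.
Trace ⟨a⟩ through Q, begin at {v0}:
  after a @ step 1: no successor for Q

traces(P) ≠ traces(Q) — witness ⟨a⟩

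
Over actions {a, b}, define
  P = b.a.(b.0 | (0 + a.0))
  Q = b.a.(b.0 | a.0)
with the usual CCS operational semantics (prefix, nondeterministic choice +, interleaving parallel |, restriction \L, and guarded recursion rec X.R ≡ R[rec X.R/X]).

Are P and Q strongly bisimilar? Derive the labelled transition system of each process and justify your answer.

P ~ Q

Reachable graph of P (6 states):
  u0 = b.a.(b.0 | (0 + a.0)) | -b-> u1
  u1 = a.(b.0 | (0 + a.0)) | -a-> u2
  u2 = b.0 | (0 + a.0) | -a-> u3, -b-> u4
  u3 = b.0 | 0 | -b-> u5
  u4 = 0 | (0 + a.0) | -a-> u5
  u5 = 0 | 0 | stopped
Reachable graph of Q (6 states):
  v0 = b.a.(b.0 | a.0) | -b-> v1
  v1 = a.(b.0 | a.0) | -a-> v2
  v2 = b.0 | a.0 | -a-> v3, -b-> v4
  v3 = b.0 | 0 | -b-> v5
  v4 = 0 | a.0 | -a-> v5
  v5 = 0 | 0 | stopped
Partition-refinement fixed point:
  B0 = {u0, v0}
  B1 = {u1, v1}
  B2 = {u2, v2}
  B3 = {u4, v4}
  B4 = {u5, v5}
  B5 = {u3, v3}
u0 ∈ B0, v0 ∈ B0 → same block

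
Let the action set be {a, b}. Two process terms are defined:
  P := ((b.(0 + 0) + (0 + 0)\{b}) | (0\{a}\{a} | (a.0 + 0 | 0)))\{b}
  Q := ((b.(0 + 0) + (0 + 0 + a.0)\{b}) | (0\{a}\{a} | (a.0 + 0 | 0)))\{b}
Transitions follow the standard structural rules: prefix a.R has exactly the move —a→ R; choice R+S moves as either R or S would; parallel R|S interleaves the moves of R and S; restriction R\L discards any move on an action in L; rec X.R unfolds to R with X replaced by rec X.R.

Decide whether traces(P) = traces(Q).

LTS(P): 2 reachable states
  s0 = ((b.(0 + 0) + (0 + 0)\{b}) | (0\{a}\{a} | (a.0 + 0 | 0)))\{b} | =a=> s1
  s1 = ((b.(0 + 0) + (0 + 0)\{b}) | (0\{a}\{a} | 0))\{b} | (no moves)
LTS(Q): 4 reachable states
  t0 = ((b.(0 + 0) + (0 + 0 + a.0)\{b}) | (0\{a}\{a} | (a.0 + 0 | 0)))\{b} | =a=> t1, =a=> t2
  t1 = ((b.(0 + 0) + (0 + 0 + a.0)\{b}) | (0\{a}\{a} | 0))\{b} | =a=> t3
  t2 = (0\{b} | (0\{a}\{a} | (a.0 + 0 | 0)))\{b} | =a=> t3
  t3 = (0\{b} | (0\{a}\{a} | 0))\{b} | (no moves)
Trace ⟨aa⟩ through Q, begin at {t0}:
  step 1 (a): {t1, t2}
  step 2 (a): {t3}
  — Q admits the full trace.
Trace ⟨aa⟩ through P, begin at {s0}:
  step 1 (a): {s1}
  step 2 (a): ∅  — P cannot continue

NO — witness ⟨aa⟩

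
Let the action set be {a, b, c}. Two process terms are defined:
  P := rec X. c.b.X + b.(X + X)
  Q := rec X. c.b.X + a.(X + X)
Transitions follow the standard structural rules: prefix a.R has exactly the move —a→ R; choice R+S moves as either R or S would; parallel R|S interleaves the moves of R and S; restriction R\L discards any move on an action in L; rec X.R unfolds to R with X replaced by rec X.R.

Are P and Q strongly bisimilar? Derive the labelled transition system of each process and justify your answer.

NO

P's transition system — 3 states:
  p0 = rec X. c.b.X + b.(X + X) :: —b→ p1, —c→ p2
  p1 = (rec X. c.b.X + b.(X + X)) + (rec X. c.b.X + b.(X + X)) :: —b→ p1, —c→ p2
  p2 = b.(rec X. c.b.X + b.(X + X)) :: —b→ p0
Q's transition system — 3 states:
  q0 = rec X. c.b.X + a.(X + X) :: —a→ q1, —c→ q2
  q1 = (rec X. c.b.X + a.(X + X)) + (rec X. c.b.X + a.(X + X)) :: —a→ q1, —c→ q2
  q2 = b.(rec X. c.b.X + a.(X + X)) :: —b→ q0
Partition-refinement fixed point:
  B0 = {p0, p1}
  B1 = {p2}
  B2 = {q0, q1}
  B3 = {q2}
p0 ∈ B0, q0 ∈ B2 → different blocks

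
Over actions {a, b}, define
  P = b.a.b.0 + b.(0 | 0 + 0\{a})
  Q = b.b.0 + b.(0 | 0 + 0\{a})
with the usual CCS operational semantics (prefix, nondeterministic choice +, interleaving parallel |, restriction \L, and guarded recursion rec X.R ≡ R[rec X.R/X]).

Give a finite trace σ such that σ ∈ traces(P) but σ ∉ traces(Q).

ba

LTS(P): 5 reachable states
  u0 = b.a.b.0 + b.(0 | 0 + 0\{a}) :: --b--▸ u1, --b--▸ u2
  u1 = 0 | 0 + 0\{a} :: stopped
  u2 = a.b.0 :: --a--▸ u3
  u3 = b.0 :: --b--▸ u4
  u4 = 0 :: stopped
LTS(Q): 4 reachable states
  v0 = b.b.0 + b.(0 | 0 + 0\{a}) :: --b--▸ v1, --b--▸ v2
  v1 = 0 | 0 + 0\{a} :: stopped
  v2 = b.0 :: --b--▸ v3
  v3 = 0 :: stopped
Executing ba from P (initial set {u0}):
  step 1 (b): {u1, u2}
  step 2 (a): {u3}
  — P admits the full trace.
Executing ba from Q (initial set {v0}):
  step 1 (b): {v1, v2}
  step 2 (a): ∅  — Q cannot continue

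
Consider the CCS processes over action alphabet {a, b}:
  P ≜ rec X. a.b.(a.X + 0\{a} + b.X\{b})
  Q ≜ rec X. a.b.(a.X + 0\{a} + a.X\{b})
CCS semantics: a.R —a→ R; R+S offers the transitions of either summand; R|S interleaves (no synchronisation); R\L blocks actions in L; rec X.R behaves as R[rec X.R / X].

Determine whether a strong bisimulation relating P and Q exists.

LTS(P): 5 reachable states
  u0 = rec X. a.b.(a.X + 0\{a} + b.X\{b}) has moves =a=> u1
  u1 = b.(a.(rec X. a.b.(a.X + 0\{a} + b.X\{b})) + 0\{a} + b.(rec X. a.b.(a.X + 0\{a} + b.X\{b}))\{b}) has moves =b=> u2
  u2 = a.(rec X. a.b.(a.X + 0\{a} + b.X\{b})) + 0\{a} + b.(rec X. a.b.(a.X + 0\{a} + b.X\{b}))\{b} has moves =a=> u0, =b=> u3
  u3 = (rec X. a.b.(a.X + 0\{a} + b.X\{b}))\{b} has moves =a=> u4
  u4 = (b.(a.(rec X. a.b.(a.X + 0\{a} + b.X\{b})) + 0\{a} + b.(rec X. a.b.(a.X + 0\{a} + b.X\{b}))\{b}))\{b} has moves deadlocked
LTS(Q): 5 reachable states
  v0 = rec X. a.b.(a.X + 0\{a} + a.X\{b}) has moves =a=> v1
  v1 = b.(a.(rec X. a.b.(a.X + 0\{a} + a.X\{b})) + 0\{a} + a.(rec X. a.b.(a.X + 0\{a} + a.X\{b}))\{b}) has moves =b=> v2
  v2 = a.(rec X. a.b.(a.X + 0\{a} + a.X\{b})) + 0\{a} + a.(rec X. a.b.(a.X + 0\{a} + a.X\{b}))\{b} has moves =a=> v0, =a=> v3
  v3 = (rec X. a.b.(a.X + 0\{a} + a.X\{b}))\{b} has moves =a=> v4
  v4 = (b.(a.(rec X. a.b.(a.X + 0\{a} + a.X\{b})) + 0\{a} + a.(rec X. a.b.(a.X + 0\{a} + a.X\{b}))\{b}))\{b} has moves deadlocked
Coarsest stable partition (strong bisimilarity classes):
  B0 = {u0}
  B1 = {u1}
  B2 = {u2}
  B3 = {u3, v3}
  B4 = {u4, v4}
  B5 = {v0}
  B6 = {v1}
  B7 = {v2}
u0 ∈ B0, v0 ∈ B5 → different blocks

not bisimilar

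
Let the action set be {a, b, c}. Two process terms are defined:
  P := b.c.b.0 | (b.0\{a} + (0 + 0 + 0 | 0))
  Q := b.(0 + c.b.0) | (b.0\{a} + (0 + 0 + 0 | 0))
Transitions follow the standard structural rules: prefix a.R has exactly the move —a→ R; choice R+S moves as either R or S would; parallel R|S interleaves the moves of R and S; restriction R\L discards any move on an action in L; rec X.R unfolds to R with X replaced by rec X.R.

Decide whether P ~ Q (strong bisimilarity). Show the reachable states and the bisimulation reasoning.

LTS(P): 8 reachable states
  p0 = b.c.b.0 | (b.0\{a} + (0 + 0 + 0 | 0)) :: =b=> p1, =b=> p2
  p1 = b.c.b.0 | 0\{a} :: =b=> p3
  p2 = c.b.0 | (b.0\{a} + (0 + 0 + 0 | 0)) :: =b=> p3, =c=> p4
  p3 = c.b.0 | 0\{a} :: =c=> p5
  p4 = b.0 | (b.0\{a} + (0 + 0 + 0 | 0)) :: =b=> p5, =b=> p6
  p5 = b.0 | 0\{a} :: =b=> p7
  p6 = 0 | (b.0\{a} + (0 + 0 + 0 | 0)) :: =b=> p7
  p7 = 0 | 0\{a} :: ·
LTS(Q): 8 reachable states
  q0 = b.(0 + c.b.0) | (b.0\{a} + (0 + 0 + 0 | 0)) :: =b=> q1, =b=> q2
  q1 = (0 + c.b.0) | (b.0\{a} + (0 + 0 + 0 | 0)) :: =b=> q3, =c=> q4
  q2 = b.(0 + c.b.0) | 0\{a} :: =b=> q3
  q3 = (0 + c.b.0) | 0\{a} :: =c=> q5
  q4 = b.0 | (b.0\{a} + (0 + 0 + 0 | 0)) :: =b=> q5, =b=> q6
  q5 = b.0 | 0\{a} :: =b=> q7
  q6 = 0 | (b.0\{a} + (0 + 0 + 0 | 0)) :: =b=> q7
  q7 = 0 | 0\{a} :: ·
Bisimilarity quotient blocks:
  B0 = {p0, q0}
  B1 = {p2, q1}
  B2 = {p3, q3}
  B3 = {p5, p6, q5, q6}
  B4 = {p7, q7}
  B5 = {p4, q4}
  B6 = {p1, q2}
p0 ∈ B0, q0 ∈ B0 → same block

P ~ Q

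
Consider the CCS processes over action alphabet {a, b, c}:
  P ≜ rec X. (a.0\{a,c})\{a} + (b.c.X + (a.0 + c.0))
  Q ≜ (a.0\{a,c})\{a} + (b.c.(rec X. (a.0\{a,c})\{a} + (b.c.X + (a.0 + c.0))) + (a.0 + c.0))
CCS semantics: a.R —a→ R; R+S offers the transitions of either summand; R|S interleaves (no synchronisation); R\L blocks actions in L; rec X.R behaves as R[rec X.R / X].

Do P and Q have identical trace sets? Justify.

Reachable graph of P (3 states):
  s0 = rec X. (a.0\{a,c})\{a} + (b.c.X + (a.0 + c.0)) ⊢ --a--▸ s1, --b--▸ s2, --c--▸ s1
  s1 = 0 ⊢ ·
  s2 = c.(rec X. (a.0\{a,c})\{a} + (b.c.X + (a.0 + c.0))) ⊢ --c--▸ s0
Reachable graph of Q (4 states):
  t0 = (a.0\{a,c})\{a} + (b.c.(rec X. (a.0\{a,c})\{a} + (b.c.X + (a.0 + c.0))) + (a.0 + c.0)) ⊢ --a--▸ t1, --b--▸ t2, --c--▸ t1
  t1 = 0 ⊢ ·
  t2 = c.(rec X. (a.0\{a,c})\{a} + (b.c.X + (a.0 + c.0))) ⊢ --c--▸ t3
  t3 = rec X. (a.0\{a,c})\{a} + (b.c.X + (a.0 + c.0)) ⊢ --a--▸ t1, --b--▸ t2, --c--▸ t1
Coarsest stable partition (strong bisimilarity classes):
  B0 = {s0, t0, t3}
  B1 = {s1, t1}
  B2 = {s2, t2}
s0 ∈ B0, t0 ∈ B0 → same block
Bisimilar ⇒ trace-equivalent.

YES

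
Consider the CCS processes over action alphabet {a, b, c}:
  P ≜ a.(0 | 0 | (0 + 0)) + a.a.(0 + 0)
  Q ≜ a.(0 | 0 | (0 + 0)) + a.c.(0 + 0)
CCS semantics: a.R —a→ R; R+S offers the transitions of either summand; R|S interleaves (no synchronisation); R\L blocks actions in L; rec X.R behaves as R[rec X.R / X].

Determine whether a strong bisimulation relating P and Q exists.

LTS(P): 4 reachable states
  u0 = a.(0 | 0 | (0 + 0)) + a.a.(0 + 0) ⊢ ··a··> u1, ··a··> u2
  u1 = 0 | 0 | (0 + 0) ⊢ ·
  u2 = a.(0 + 0) ⊢ ··a··> u3
  u3 = 0 + 0 ⊢ ·
LTS(Q): 4 reachable states
  v0 = a.(0 | 0 | (0 + 0)) + a.c.(0 + 0) ⊢ ··a··> v1, ··a··> v2
  v1 = 0 | 0 | (0 + 0) ⊢ ·
  v2 = c.(0 + 0) ⊢ ··c··> v3
  v3 = 0 + 0 ⊢ ·
Partition-refinement fixed point:
  B0 = {u0}
  B1 = {u1, u3, v1, v3}
  B2 = {u2}
  B3 = {v0}
  B4 = {v2}
u0 ∈ B0, v0 ∈ B3 → different blocks

P ≁ Q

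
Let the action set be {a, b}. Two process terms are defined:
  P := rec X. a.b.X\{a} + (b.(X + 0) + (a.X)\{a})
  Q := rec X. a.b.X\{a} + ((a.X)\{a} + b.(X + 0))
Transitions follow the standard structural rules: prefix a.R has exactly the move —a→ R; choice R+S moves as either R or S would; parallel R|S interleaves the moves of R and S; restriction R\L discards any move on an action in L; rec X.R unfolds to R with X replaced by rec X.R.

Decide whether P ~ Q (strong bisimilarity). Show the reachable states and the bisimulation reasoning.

P ~ Q

LTS(P): 5 reachable states
  m0 = rec X. a.b.X\{a} + (b.(X + 0) + (a.X)\{a}) ⊢ --a--▸ m1, --b--▸ m2
  m1 = b.(rec X. a.b.X\{a} + (b.(X + 0) + (a.X)\{a}))\{a} ⊢ --b--▸ m3
  m2 = (rec X. a.b.X\{a} + (b.(X + 0) + (a.X)\{a})) + 0 ⊢ --a--▸ m1, --b--▸ m2
  m3 = (rec X. a.b.X\{a} + (b.(X + 0) + (a.X)\{a}))\{a} ⊢ --b--▸ m4
  m4 = ((rec X. a.b.X\{a} + (b.(X + 0) + (a.X)\{a})) + 0)\{a} ⊢ --b--▸ m4
LTS(Q): 5 reachable states
  n0 = rec X. a.b.X\{a} + ((a.X)\{a} + b.(X + 0)) ⊢ --a--▸ n1, --b--▸ n2
  n1 = b.(rec X. a.b.X\{a} + ((a.X)\{a} + b.(X + 0)))\{a} ⊢ --b--▸ n3
  n2 = (rec X. a.b.X\{a} + ((a.X)\{a} + b.(X + 0))) + 0 ⊢ --a--▸ n1, --b--▸ n2
  n3 = (rec X. a.b.X\{a} + ((a.X)\{a} + b.(X + 0)))\{a} ⊢ --b--▸ n4
  n4 = ((rec X. a.b.X\{a} + ((a.X)\{a} + b.(X + 0))) + 0)\{a} ⊢ --b--▸ n4
Bisimilarity quotient blocks:
  B0 = {m0, m2, n0, n2}
  B1 = {m1, m3, m4, n1, n3, n4}
m0 ∈ B0, n0 ∈ B0 → same block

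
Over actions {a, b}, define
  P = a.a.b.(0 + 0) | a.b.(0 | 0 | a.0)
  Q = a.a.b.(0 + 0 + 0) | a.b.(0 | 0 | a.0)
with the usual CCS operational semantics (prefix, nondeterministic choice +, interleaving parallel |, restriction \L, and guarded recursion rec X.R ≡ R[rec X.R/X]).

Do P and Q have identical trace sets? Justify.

P's transition system — 16 states:
  u0 = a.a.b.(0 + 0) | a.b.(0 | 0 | a.0) → ··a··> u1, ··a··> u2
  u1 = a.a.b.(0 + 0) | b.(0 | 0 | a.0) → ··a··> u3, ··b··> u4
  u2 = a.b.(0 + 0) | a.b.(0 | 0 | a.0) → ··a··> u3, ··a··> u5
  u3 = a.b.(0 + 0) | b.(0 | 0 | a.0) → ··a··> u6, ··b··> u7
  u4 = a.a.b.(0 + 0) | (0 | 0 | a.0) → ··a··> u7, ··a··> u8
  u5 = b.(0 + 0) | a.b.(0 | 0 | a.0) → ··a··> u6, ··b··> u9
  u6 = b.(0 + 0) | b.(0 | 0 | a.0) → ··b··> u10, ··b··> u11
  u7 = a.b.(0 + 0) | (0 | 0 | a.0) → ··a··> u11, ··a··> u12
  u8 = a.a.b.(0 + 0) | (0 | 0 | 0) → ··a··> u12
  u9 = (0 + 0) | a.b.(0 | 0 | a.0) → ··a··> u10
  u10 = (0 + 0) | b.(0 | 0 | a.0) → ··b··> u13
  u11 = b.(0 + 0) | (0 | 0 | a.0) → ··a··> u14, ··b··> u13
  u12 = a.b.(0 + 0) | (0 | 0 | 0) → ··a··> u14
  u13 = (0 + 0) | (0 | 0 | a.0) → ··a··> u15
  u14 = b.(0 + 0) | (0 | 0 | 0) → ··b··> u15
  u15 = (0 + 0) | (0 | 0 | 0) → (no moves)
Q's transition system — 16 states:
  v0 = a.a.b.(0 + 0 + 0) | a.b.(0 | 0 | a.0) → ··a··> v1, ··a··> v2
  v1 = a.a.b.(0 + 0 + 0) | b.(0 | 0 | a.0) → ··a··> v3, ··b··> v4
  v2 = a.b.(0 + 0 + 0) | a.b.(0 | 0 | a.0) → ··a··> v3, ··a··> v5
  v3 = a.b.(0 + 0 + 0) | b.(0 | 0 | a.0) → ··a··> v6, ··b··> v7
  v4 = a.a.b.(0 + 0 + 0) | (0 | 0 | a.0) → ··a··> v7, ··a··> v8
  v5 = b.(0 + 0 + 0) | a.b.(0 | 0 | a.0) → ··a··> v6, ··b··> v9
  v6 = b.(0 + 0 + 0) | b.(0 | 0 | a.0) → ··b··> v10, ··b··> v11
  v7 = a.b.(0 + 0 + 0) | (0 | 0 | a.0) → ··a··> v11, ··a··> v12
  v8 = a.a.b.(0 + 0 + 0) | (0 | 0 | 0) → ··a··> v12
  v9 = (0 + 0 + 0) | a.b.(0 | 0 | a.0) → ··a··> v10
  v10 = (0 + 0 + 0) | b.(0 | 0 | a.0) → ··b··> v13
  v11 = b.(0 + 0 + 0) | (0 | 0 | a.0) → ··a··> v14, ··b··> v13
  v12 = a.b.(0 + 0 + 0) | (0 | 0 | 0) → ··a··> v14
  v13 = (0 + 0 + 0) | (0 | 0 | a.0) → ··a··> v15
  v14 = b.(0 + 0 + 0) | (0 | 0 | 0) → ··b··> v15
  v15 = (0 + 0 + 0) | (0 | 0 | 0) → (no moves)
Partition-refinement fixed point:
  B0 = {u0, v0}
  B1 = {u1, v1}
  B2 = {u4, v4}
  B3 = {u8, v8}
  B4 = {u12, v12}
  B5 = {u14, v14}
  B6 = {u15, v15}
  B7 = {u7, v7}
  B8 = {u11, v11}
  B9 = {u13, v13}
  B10 = {u3, v3}
  B11 = {u6, v6}
  B12 = {u10, v10}
  B13 = {u2, v2}
  B14 = {u5, v5}
  B15 = {u9, v9}
u0 ∈ B0, v0 ∈ B0 → same block
Bisimilar ⇒ trace-equivalent.

trace-equivalent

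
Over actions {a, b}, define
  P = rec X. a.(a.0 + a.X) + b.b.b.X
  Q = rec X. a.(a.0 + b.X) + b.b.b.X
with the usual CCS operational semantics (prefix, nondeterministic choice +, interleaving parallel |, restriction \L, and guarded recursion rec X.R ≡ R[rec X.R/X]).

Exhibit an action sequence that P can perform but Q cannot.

LTS(P): 5 reachable states
  p0 = rec X. a.(a.0 + a.X) + b.b.b.X | ··a··> p1, ··b··> p2
  p1 = a.0 + a.(rec X. a.(a.0 + a.X) + b.b.b.X) | ··a··> p0, ··a··> p3
  p2 = b.b.(rec X. a.(a.0 + a.X) + b.b.b.X) | ··b··> p4
  p3 = 0 | stopped
  p4 = b.(rec X. a.(a.0 + a.X) + b.b.b.X) | ··b··> p0
LTS(Q): 5 reachable states
  q0 = rec X. a.(a.0 + b.X) + b.b.b.X | ··a··> q1, ··b··> q2
  q1 = a.0 + b.(rec X. a.(a.0 + b.X) + b.b.b.X) | ··a··> q3, ··b··> q0
  q2 = b.b.(rec X. a.(a.0 + b.X) + b.b.b.X) | ··b··> q4
  q3 = 0 | stopped
  q4 = b.(rec X. a.(a.0 + b.X) + b.b.b.X) | ··b··> q0
Executing aaa from P (initial set {p0}):
  after a @ step 1: {p1}
  after a @ step 2: {p0, p3}
  after a @ step 3: {p1}
  ✓ P
Executing aaa from Q (initial set {q0}):
  after a @ step 1: {q1}
  after a @ step 2: {q3}
  after a @ step 3: ∅ (Q stuck)

aaa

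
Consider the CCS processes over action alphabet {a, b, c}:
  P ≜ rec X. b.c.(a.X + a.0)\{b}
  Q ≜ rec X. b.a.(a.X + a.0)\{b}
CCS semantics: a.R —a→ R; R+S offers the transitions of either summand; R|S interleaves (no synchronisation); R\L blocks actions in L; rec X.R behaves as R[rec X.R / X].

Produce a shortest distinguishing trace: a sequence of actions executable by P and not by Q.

P's transition system — 5 states:
  s0 = rec X. b.c.(a.X + a.0)\{b} ⊢ --b--▸ s1
  s1 = c.(a.(rec X. b.c.(a.X + a.0)\{b}) + a.0)\{b} ⊢ --c--▸ s2
  s2 = (a.(rec X. b.c.(a.X + a.0)\{b}) + a.0)\{b} ⊢ --a--▸ s3, --a--▸ s4
  s3 = (rec X. b.c.(a.X + a.0)\{b})\{b} ⊢ (no moves)
  s4 = 0\{b} ⊢ (no moves)
Q's transition system — 5 states:
  t0 = rec X. b.a.(a.X + a.0)\{b} ⊢ --b--▸ t1
  t1 = a.(a.(rec X. b.a.(a.X + a.0)\{b}) + a.0)\{b} ⊢ --a--▸ t2
  t2 = (a.(rec X. b.a.(a.X + a.0)\{b}) + a.0)\{b} ⊢ --a--▸ t3, --a--▸ t4
  t3 = (rec X. b.a.(a.X + a.0)\{b})\{b} ⊢ (no moves)
  t4 = 0\{b} ⊢ (no moves)
Trace ⟨bc⟩ through P, begin at {s0}:
  [1] b ⇒ {s1}
  [2] c ⇒ {s2}
  ✓ P
Trace ⟨bc⟩ through Q, begin at {t0}:
  [1] b ⇒ {t1}
  [2] c ⇒ no successor for Q

bc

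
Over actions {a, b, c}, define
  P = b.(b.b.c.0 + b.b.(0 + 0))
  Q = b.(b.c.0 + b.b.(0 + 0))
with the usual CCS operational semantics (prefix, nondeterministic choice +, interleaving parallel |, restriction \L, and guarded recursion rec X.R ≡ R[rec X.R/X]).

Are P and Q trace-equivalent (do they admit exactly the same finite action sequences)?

trace-distinct — witness ⟨bbbc⟩

P's transition system — 7 states:
  m0 = b.(b.b.c.0 + b.b.(0 + 0)) has moves —b→ m1
  m1 = b.b.c.0 + b.b.(0 + 0) has moves —b→ m2, —b→ m3
  m2 = b.(0 + 0) has moves —b→ m4
  m3 = b.c.0 has moves —b→ m5
  m4 = 0 + 0 has moves stopped
  m5 = c.0 has moves —c→ m6
  m6 = 0 has moves stopped
Q's transition system — 6 states:
  n0 = b.(b.c.0 + b.b.(0 + 0)) has moves —b→ n1
  n1 = b.c.0 + b.b.(0 + 0) has moves —b→ n2, —b→ n3
  n2 = b.(0 + 0) has moves —b→ n4
  n3 = c.0 has moves —c→ n5
  n4 = 0 + 0 has moves stopped
  n5 = 0 has moves stopped
Run σ = ⟨bbbc⟩ on P: start {m0}
  [1] b ⇒ {m1}
  [2] b ⇒ {m2, m3}
  [3] b ⇒ {m4, m5}
  [4] c ⇒ {m6}
  — P admits the full trace.
Run σ = ⟨bbbc⟩ on Q: start {n0}
  [1] b ⇒ {n1}
  [2] b ⇒ {n2, n3}
  [3] b ⇒ {n4}
  [4] c ⇒ ∅ (Q stuck)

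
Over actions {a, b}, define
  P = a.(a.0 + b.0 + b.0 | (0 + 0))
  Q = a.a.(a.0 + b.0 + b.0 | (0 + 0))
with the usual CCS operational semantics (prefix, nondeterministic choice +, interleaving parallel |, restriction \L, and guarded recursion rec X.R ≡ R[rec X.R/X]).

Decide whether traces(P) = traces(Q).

traces(P) ≠ traces(Q) — witness ⟨ab⟩

Reachable graph of P (4 states):
  s0 = a.(a.0 + b.0 + b.0 | (0 + 0)) has moves -a-> s1
  s1 = a.0 + b.0 + b.0 | (0 + 0) has moves -a-> s2, -b-> s2, -b-> s3
  s2 = 0 has moves stopped
  s3 = 0 | (0 + 0) has moves stopped
Reachable graph of Q (5 states):
  t0 = a.a.(a.0 + b.0 + b.0 | (0 + 0)) has moves -a-> t1
  t1 = a.(a.0 + b.0 + b.0 | (0 + 0)) has moves -a-> t2
  t2 = a.0 + b.0 + b.0 | (0 + 0) has moves -a-> t3, -b-> t3, -b-> t4
  t3 = 0 has moves stopped
  t4 = 0 | (0 + 0) has moves stopped
Trace ⟨ab⟩ through P, begin at {s0}:
  after a @ step 1: {s1}
  after b @ step 2: {s2, s3}
  — P admits the full trace.
Trace ⟨ab⟩ through Q, begin at {t0}:
  after a @ step 1: {t1}
  after b @ step 2: ∅  — Q cannot continue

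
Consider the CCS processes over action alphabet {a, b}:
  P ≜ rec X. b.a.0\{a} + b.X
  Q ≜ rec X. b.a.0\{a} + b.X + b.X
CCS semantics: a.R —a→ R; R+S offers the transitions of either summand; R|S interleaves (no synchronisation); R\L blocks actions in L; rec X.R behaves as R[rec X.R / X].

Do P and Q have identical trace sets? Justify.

Reachable graph of P (3 states):
  s0 = rec X. b.a.0\{a} + b.X ⊢ ··b··> s0, ··b··> s1
  s1 = a.0\{a} ⊢ ··a··> s2
  s2 = 0\{a} ⊢ (no moves)
Reachable graph of Q (3 states):
  t0 = rec X. b.a.0\{a} + b.X + b.X ⊢ ··b··> t0, ··b··> t1
  t1 = a.0\{a} ⊢ ··a··> t2
  t2 = 0\{a} ⊢ (no moves)
Coarsest stable partition (strong bisimilarity classes):
  B0 = {s0, t0}
  B1 = {s1, t1}
  B2 = {s2, t2}
s0 ∈ B0, t0 ∈ B0 → same block
Bisimilar ⇒ trace-equivalent.

trace-equivalent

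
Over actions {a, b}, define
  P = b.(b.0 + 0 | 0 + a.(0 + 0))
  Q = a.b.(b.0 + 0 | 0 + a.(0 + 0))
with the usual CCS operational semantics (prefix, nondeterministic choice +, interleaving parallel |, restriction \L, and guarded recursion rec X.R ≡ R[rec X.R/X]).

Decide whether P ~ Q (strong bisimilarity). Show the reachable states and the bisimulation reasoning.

NO

LTS(P): 4 reachable states
  p0 = b.(b.0 + 0 | 0 + a.(0 + 0)) :: ··b··> p1
  p1 = b.0 + 0 | 0 + a.(0 + 0) :: ··a··> p2, ··b··> p3
  p2 = 0 + 0 :: stopped
  p3 = 0 :: stopped
LTS(Q): 5 reachable states
  q0 = a.b.(b.0 + 0 | 0 + a.(0 + 0)) :: ··a··> q1
  q1 = b.(b.0 + 0 | 0 + a.(0 + 0)) :: ··b··> q2
  q2 = b.0 + 0 | 0 + a.(0 + 0) :: ··a··> q3, ··b··> q4
  q3 = 0 + 0 :: stopped
  q4 = 0 :: stopped
Bisimilarity quotient blocks:
  B0 = {p0, q1}
  B1 = {p1, q2}
  B2 = {p2, p3, q3, q4}
  B3 = {q0}
p0 ∈ B0, q0 ∈ B3 → different blocks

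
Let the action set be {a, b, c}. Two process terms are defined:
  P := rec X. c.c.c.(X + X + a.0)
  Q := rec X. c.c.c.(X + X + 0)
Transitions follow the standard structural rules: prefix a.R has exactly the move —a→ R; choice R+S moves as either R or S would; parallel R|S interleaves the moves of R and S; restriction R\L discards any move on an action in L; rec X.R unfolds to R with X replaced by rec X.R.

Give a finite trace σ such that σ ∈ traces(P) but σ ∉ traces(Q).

ccca

LTS(P): 5 reachable states
  m0 = rec X. c.c.c.(X + X + a.0) :: -c-> m1
  m1 = c.c.((rec X. c.c.c.(X + X + a.0)) + (rec X. c.c.c.(X + X + a.0)) + a.0) :: -c-> m2
  m2 = c.((rec X. c.c.c.(X + X + a.0)) + (rec X. c.c.c.(X + X + a.0)) + a.0) :: -c-> m3
  m3 = (rec X. c.c.c.(X + X + a.0)) + (rec X. c.c.c.(X + X + a.0)) + a.0 :: -a-> m4, -c-> m1
  m4 = 0 :: stopped
LTS(Q): 4 reachable states
  n0 = rec X. c.c.c.(X + X + 0) :: -c-> n1
  n1 = c.c.((rec X. c.c.c.(X + X + 0)) + (rec X. c.c.c.(X + X + 0)) + 0) :: -c-> n2
  n2 = c.((rec X. c.c.c.(X + X + 0)) + (rec X. c.c.c.(X + X + 0)) + 0) :: -c-> n3
  n3 = (rec X. c.c.c.(X + X + 0)) + (rec X. c.c.c.(X + X + 0)) + 0 :: -c-> n1
Trace ⟨ccca⟩ through P, begin at {m0}:
  step 1 (c): {m1}
  step 2 (c): {m2}
  step 3 (c): {m3}
  step 4 (a): {m4}
  ✓ P
Trace ⟨ccca⟩ through Q, begin at {n0}:
  step 1 (c): {n1}
  step 2 (c): {n2}
  step 3 (c): {n3}
  step 4 (a): ∅  — Q cannot continue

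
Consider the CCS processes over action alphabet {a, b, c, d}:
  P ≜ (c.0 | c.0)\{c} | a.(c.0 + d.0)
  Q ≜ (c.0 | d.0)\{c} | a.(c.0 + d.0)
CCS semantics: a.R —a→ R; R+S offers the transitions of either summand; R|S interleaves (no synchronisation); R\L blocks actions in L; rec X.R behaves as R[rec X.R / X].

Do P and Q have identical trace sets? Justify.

traces(P) ≠ traces(Q) — witness ⟨d⟩

LTS(P): 3 reachable states
  p0 = (c.0 | c.0)\{c} | a.(c.0 + d.0) ⊢ -a-> p1
  p1 = (c.0 | c.0)\{c} | (c.0 + d.0) ⊢ -c-> p2, -d-> p2
  p2 = (c.0 | c.0)\{c} | 0 ⊢ deadlocked
LTS(Q): 6 reachable states
  q0 = (c.0 | d.0)\{c} | a.(c.0 + d.0) ⊢ -a-> q1, -d-> q2
  q1 = (c.0 | d.0)\{c} | (c.0 + d.0) ⊢ -c-> q3, -d-> q3, -d-> q4
  q2 = (c.0 | 0)\{c} | a.(c.0 + d.0) ⊢ -a-> q4
  q3 = (c.0 | d.0)\{c} | 0 ⊢ -d-> q5
  q4 = (c.0 | 0)\{c} | (c.0 + d.0) ⊢ -c-> q5, -d-> q5
  q5 = (c.0 | 0)\{c} | 0 ⊢ deadlocked
Trace ⟨d⟩ through Q, begin at {q0}:
  [1] d ⇒ {q2}
  ✓ Q
Trace ⟨d⟩ through P, begin at {p0}:
  [1] d ⇒ ∅  — P cannot continue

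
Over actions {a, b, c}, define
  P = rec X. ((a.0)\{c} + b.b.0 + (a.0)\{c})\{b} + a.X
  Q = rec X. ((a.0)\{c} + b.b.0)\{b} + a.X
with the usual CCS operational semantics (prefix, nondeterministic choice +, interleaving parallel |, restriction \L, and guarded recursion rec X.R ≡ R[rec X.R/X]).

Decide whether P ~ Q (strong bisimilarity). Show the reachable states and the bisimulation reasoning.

bisimilar

P's transition system — 2 states:
  s0 = rec X. ((a.0)\{c} + b.b.0 + (a.0)\{c})\{b} + a.X | -a-> s0, -a-> s1
  s1 = 0\{c}\{b} | deadlocked
Q's transition system — 2 states:
  t0 = rec X. ((a.0)\{c} + b.b.0)\{b} + a.X | -a-> t0, -a-> t1
  t1 = 0\{c}\{b} | deadlocked
Bisimilarity quotient blocks:
  B0 = {s0, t0}
  B1 = {s1, t1}
s0 ∈ B0, t0 ∈ B0 → same block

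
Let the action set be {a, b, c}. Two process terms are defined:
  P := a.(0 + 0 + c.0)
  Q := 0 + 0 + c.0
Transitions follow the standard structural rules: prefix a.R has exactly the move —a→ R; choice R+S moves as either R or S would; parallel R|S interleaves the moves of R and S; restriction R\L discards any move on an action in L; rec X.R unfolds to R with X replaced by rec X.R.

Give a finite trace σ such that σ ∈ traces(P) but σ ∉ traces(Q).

a

LTS(P): 3 reachable states
  s0 = a.(0 + 0 + c.0) → —a→ s1
  s1 = 0 + 0 + c.0 → —c→ s2
  s2 = 0 → ∅
LTS(Q): 2 reachable states
  t0 = 0 + 0 + c.0 → —c→ t1
  t1 = 0 → ∅
Run σ = ⟨a⟩ on P: start {s0}
  after a @ step 1: {s1}
  — P admits the full trace.
Run σ = ⟨a⟩ on Q: start {t0}
  after a @ step 1: ∅ (Q stuck)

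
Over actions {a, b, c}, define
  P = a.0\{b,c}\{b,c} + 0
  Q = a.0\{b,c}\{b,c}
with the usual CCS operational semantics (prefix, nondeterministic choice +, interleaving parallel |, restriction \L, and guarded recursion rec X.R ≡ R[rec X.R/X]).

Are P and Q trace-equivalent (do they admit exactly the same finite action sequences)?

P's transition system — 2 states:
  p0 = a.0\{b,c}\{b,c} + 0 | =a=> p1
  p1 = 0\{b,c}\{b,c} | (no moves)
Q's transition system — 2 states:
  q0 = a.0\{b,c}\{b,c} | =a=> q1
  q1 = 0\{b,c}\{b,c} | (no moves)
Coarsest stable partition (strong bisimilarity classes):
  B0 = {p0, q0}
  B1 = {p1, q1}
p0 ∈ B0, q0 ∈ B0 → same block
Bisimilar ⇒ trace-equivalent.

traces(P) = traces(Q)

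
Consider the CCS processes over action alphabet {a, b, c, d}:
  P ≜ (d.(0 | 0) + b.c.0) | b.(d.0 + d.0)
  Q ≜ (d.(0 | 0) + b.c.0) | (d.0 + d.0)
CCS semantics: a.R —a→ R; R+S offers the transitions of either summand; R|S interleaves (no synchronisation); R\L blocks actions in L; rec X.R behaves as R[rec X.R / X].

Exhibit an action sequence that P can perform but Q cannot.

P's transition system — 12 states:
  p0 = (d.(0 | 0) + b.c.0) | b.(d.0 + d.0) → -b-> p1, -b-> p2, -d-> p3
  p1 = (d.(0 | 0) + b.c.0) | (d.0 + d.0) → -b-> p4, -d-> p5, -d-> p6
  p2 = c.0 | b.(d.0 + d.0) → -b-> p4, -c-> p7
  p3 = 0 | 0 | b.(d.0 + d.0) → -b-> p6
  p4 = c.0 | (d.0 + d.0) → -c-> p8, -d-> p9
  p5 = (d.(0 | 0) + b.c.0) | 0 → -b-> p9, -d-> p10
  p6 = 0 | 0 | (d.0 + d.0) → -d-> p10
  p7 = 0 | b.(d.0 + d.0) → -b-> p8
  p8 = 0 | (d.0 + d.0) → -d-> p11
  p9 = c.0 | 0 → -c-> p11
  p10 = 0 | 0 | 0 → ·
  p11 = 0 | 0 → ·
Q's transition system — 8 states:
  q0 = (d.(0 | 0) + b.c.0) | (d.0 + d.0) → -b-> q1, -d-> q2, -d-> q3
  q1 = c.0 | (d.0 + d.0) → -c-> q4, -d-> q5
  q2 = (d.(0 | 0) + b.c.0) | 0 → -b-> q5, -d-> q6
  q3 = 0 | 0 | (d.0 + d.0) → -d-> q6
  q4 = 0 | (d.0 + d.0) → -d-> q7
  q5 = c.0 | 0 → -c-> q7
  q6 = 0 | 0 | 0 → ·
  q7 = 0 | 0 → ·
Executing bb from P (initial set {p0}):
  step 1 (b): {p1, p2}
  step 2 (b): {p4}
  — P admits the full trace.
Executing bb from Q (initial set {q0}):
  step 1 (b): {q1}
  step 2 (b): no successor for Q

bb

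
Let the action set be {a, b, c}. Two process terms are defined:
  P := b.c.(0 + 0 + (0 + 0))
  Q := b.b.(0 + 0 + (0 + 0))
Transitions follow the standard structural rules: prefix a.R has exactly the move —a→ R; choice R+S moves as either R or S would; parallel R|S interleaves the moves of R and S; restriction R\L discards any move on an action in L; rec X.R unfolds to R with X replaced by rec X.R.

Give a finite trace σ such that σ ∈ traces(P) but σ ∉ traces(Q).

Reachable graph of P (3 states):
  p0 = b.c.(0 + 0 + (0 + 0)) :: =b=> p1
  p1 = c.(0 + 0 + (0 + 0)) :: =c=> p2
  p2 = 0 + 0 + (0 + 0) :: stopped
Reachable graph of Q (3 states):
  q0 = b.b.(0 + 0 + (0 + 0)) :: =b=> q1
  q1 = b.(0 + 0 + (0 + 0)) :: =b=> q2
  q2 = 0 + 0 + (0 + 0) :: stopped
Executing bc from P (initial set {p0}):
  after b @ step 1: {p1}
  after c @ step 2: {p2}
  P completes σ.
Executing bc from Q (initial set {q0}):
  after b @ step 1: {q1}
  after c @ step 2: ∅  — Q cannot continue

bc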